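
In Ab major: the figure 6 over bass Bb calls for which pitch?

Counting 5 letter steps above Bb lands on G; in Ab major, that letter is G.

G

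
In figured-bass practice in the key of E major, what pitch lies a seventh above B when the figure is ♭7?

Counting 6 letter steps above B lands on A; in E major, that letter is A.
The b7 figure lowers it a semitone, giving Ab.

Ab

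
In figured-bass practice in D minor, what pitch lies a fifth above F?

C

Counting 4 letter steps above F lands on C; in D minor, that letter is C.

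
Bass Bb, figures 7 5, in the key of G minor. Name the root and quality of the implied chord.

The figures 7 5 indicate a seventh chord in root position.
In root position the bass is the root, so the root is Bb.
The chord tones are Bb, D, F, A, giving Bb major seventh.

Bb major seventh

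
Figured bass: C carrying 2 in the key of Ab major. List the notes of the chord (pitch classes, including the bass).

C, Db, F, Ab

The written figures 2 are shorthand for 6/4/2: the 6/4 are implied.
A second above C in this key is Db.
A fourth above C in this key is F.
A sixth above C in this key is Ab.
Together with the bass C, this spells Db major seventh in third inversion.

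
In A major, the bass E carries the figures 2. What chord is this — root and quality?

F# minor seventh

The figures 2 indicate a seventh chord in third inversion.
In third inversion the root lies a second above the bass: a second above E in A major is F#.
The chord tones are E, F#, A, C#, giving F# minor seventh.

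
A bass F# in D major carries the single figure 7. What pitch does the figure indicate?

E

Counting 6 letter steps above F# lands on E; in D major, that letter is E.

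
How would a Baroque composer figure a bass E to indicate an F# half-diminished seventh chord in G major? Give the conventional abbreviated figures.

E is the seventh of F# half-diminished seventh, so the chord is in third inversion.
A seventh chord in third inversion is figured 6/4/2, conventionally abbreviated 4/2.

4/2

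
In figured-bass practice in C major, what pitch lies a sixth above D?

Counting 5 letter steps above D lands on B; in C major, that letter is B.

B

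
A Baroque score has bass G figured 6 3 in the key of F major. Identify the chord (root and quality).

E diminished

The figures 6 3 indicate a triad in first inversion.
In first inversion the root lies a sixth above the bass: a sixth above G in F major is E.
The chord tones are G, Bb, E, giving E diminished.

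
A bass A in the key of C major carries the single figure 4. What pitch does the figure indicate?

D

Counting 3 letter steps above A lands on D; in C major, that letter is D.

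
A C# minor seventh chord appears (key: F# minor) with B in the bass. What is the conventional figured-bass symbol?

4/2

B is the seventh of C# minor seventh, so the chord is in third inversion.
A seventh chord in third inversion is figured 6/4/2, conventionally abbreviated 4/2.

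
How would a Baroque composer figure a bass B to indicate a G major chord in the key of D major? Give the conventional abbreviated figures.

6

B is the third of G major, so the chord is in first inversion.
A triad in first inversion is figured 6/3, conventionally abbreviated 6.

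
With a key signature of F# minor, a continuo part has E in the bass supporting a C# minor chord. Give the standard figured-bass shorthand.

6

E is the third of C# minor, so the chord is in first inversion.
A triad in first inversion is figured 6/3, conventionally abbreviated 6.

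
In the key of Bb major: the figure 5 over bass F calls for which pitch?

Counting 4 letter steps above F lands on C; in Bb major, that letter is C.

C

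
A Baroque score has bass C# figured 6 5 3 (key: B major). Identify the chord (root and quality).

The figures 6 5 3 indicate a seventh chord in first inversion.
In first inversion the root lies a sixth above the bass: a sixth above C# in B major is A#.
The chord tones are C#, E, G#, A#, giving A# half-diminished seventh.

A# half-diminished seventh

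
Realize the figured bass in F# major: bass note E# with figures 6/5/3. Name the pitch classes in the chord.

A third above E# in this key is G#.
A fifth above E# in this key is B.
A sixth above E# in this key is C#.
Together with the bass E#, this spells C# dominant seventh in first inversion.

E#, G#, B, C#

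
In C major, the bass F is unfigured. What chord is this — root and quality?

F major

An unfigured bass indicates a triad in root position.
In root position the bass is the root, so the root is F.
The chord tones are F, A, C, giving F major.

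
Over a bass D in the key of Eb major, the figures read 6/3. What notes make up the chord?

D, F, Bb

A third above D in this key is F.
A sixth above D in this key is Bb.
Together with the bass D, this spells Bb major in first inversion.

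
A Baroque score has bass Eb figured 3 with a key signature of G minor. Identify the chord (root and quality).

Eb major

The figures 3 indicate a triad in root position.
In root position the bass is the root, so the root is Eb.
The chord tones are Eb, G, Bb, giving Eb major.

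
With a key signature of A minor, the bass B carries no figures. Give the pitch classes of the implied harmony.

B, D, F

An unfigured bass implies 5/3.
A third above B in this key is D.
A fifth above B in this key is F.
Together with the bass B, this spells B diminished in root position.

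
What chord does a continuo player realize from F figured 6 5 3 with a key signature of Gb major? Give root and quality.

Db dominant seventh

The figures 6 5 3 indicate a seventh chord in first inversion.
In first inversion the root lies a sixth above the bass: a sixth above F in Gb major is Db.
The chord tones are F, Ab, Cb, Db, giving Db dominant seventh.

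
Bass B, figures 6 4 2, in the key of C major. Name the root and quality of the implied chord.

The figures 6 4 2 indicate a seventh chord in third inversion.
In third inversion the root lies a second above the bass: a second above B in C major is C.
The chord tones are B, C, E, G, giving C major seventh.

C major seventh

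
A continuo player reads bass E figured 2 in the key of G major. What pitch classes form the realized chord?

E, F#, A, C

The written figures 2 are shorthand for 6/4/2: the 6/4 are implied.
A second above E in this key is F#.
A fourth above E in this key is A.
A sixth above E in this key is C.
Together with the bass E, this spells F# half-diminished seventh in third inversion.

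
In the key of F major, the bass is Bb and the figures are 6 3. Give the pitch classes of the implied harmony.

A third above Bb in this key is D.
A sixth above Bb in this key is G.
Together with the bass Bb, this spells G minor in first inversion.

Bb, D, G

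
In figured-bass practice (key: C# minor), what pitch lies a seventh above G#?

Counting 6 letter steps above G# lands on F; in C# minor, that letter is F#.

F#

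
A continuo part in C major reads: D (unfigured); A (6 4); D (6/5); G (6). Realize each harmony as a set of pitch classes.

D, F, A | A, D, F | D, F, A, B | G, B, E

D (5/3): D, F, A.
A (6/4): A, D, F.
D (6/5/3): D, F, A, B.
G (6/3): G, B, E.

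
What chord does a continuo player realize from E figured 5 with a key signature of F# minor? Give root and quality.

E major

The figures 5 indicate a triad in root position.
In root position the bass is the root, so the root is E.
The chord tones are E, G#, B, giving E major.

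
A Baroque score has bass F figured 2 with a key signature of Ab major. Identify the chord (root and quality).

The figures 2 indicate a seventh chord in third inversion.
In third inversion the root lies a second above the bass: a second above F in Ab major is G.
The chord tones are F, G, Bb, Db, giving G half-diminished seventh.

G half-diminished seventh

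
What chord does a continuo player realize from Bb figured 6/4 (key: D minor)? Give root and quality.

E diminished

The figures 6/4 indicate a triad in second inversion.
In second inversion the root lies a fourth above the bass: a fourth above Bb in D minor is E.
The chord tones are Bb, E, G, giving E diminished.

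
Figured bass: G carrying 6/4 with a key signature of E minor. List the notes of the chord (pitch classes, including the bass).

A fourth above G in this key is C.
A sixth above G in this key is E.
Together with the bass G, this spells C major in second inversion.

G, C, E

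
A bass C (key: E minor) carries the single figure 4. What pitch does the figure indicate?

F#

Counting 3 letter steps above C lands on F; in E minor, that letter is F#.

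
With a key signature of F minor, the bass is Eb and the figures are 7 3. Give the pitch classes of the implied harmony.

Eb, G, Bb, Db

The written figures 7 3 are shorthand for 7/5/3: the 5 is implied.
A third above Eb in this key is G.
A fifth above Eb in this key is Bb.
A seventh above Eb in this key is Db.
Together with the bass Eb, this spells Eb dominant seventh in root position.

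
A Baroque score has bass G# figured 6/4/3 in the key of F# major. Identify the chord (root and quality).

C# dominant seventh

The figures 6/4/3 indicate a seventh chord in second inversion.
In second inversion the root lies a fourth above the bass: a fourth above G# in F# major is C#.
The chord tones are G#, B, C#, E#, giving C# dominant seventh.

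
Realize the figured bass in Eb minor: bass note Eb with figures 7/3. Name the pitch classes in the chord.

The written figures 7/3 are shorthand for 7/5/3: the 5 is implied.
A third above Eb in this key is Gb.
A fifth above Eb in this key is Bb.
A seventh above Eb in this key is Db.
Together with the bass Eb, this spells Eb minor seventh in root position.

Eb, Gb, Bb, Db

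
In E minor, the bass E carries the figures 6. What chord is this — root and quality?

C major

The figures 6 indicate a triad in first inversion.
In first inversion the root lies a sixth above the bass: a sixth above E in E minor is C.
The chord tones are E, G, C, giving C major.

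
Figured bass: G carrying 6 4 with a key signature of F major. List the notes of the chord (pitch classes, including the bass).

G, C, E

A fourth above G in this key is C.
A sixth above G in this key is E.
Together with the bass G, this spells C major in second inversion.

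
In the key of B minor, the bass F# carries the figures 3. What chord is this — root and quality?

The figures 3 indicate a triad in root position.
In root position the bass is the root, so the root is F#.
The chord tones are F#, A, C#, giving F# minor.

F# minor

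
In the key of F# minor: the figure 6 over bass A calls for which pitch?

Counting 5 letter steps above A lands on F; in F# minor, that letter is F#.

F#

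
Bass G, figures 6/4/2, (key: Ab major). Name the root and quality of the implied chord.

The figures 6/4/2 indicate a seventh chord in third inversion.
In third inversion the root lies a second above the bass: a second above G in Ab major is Ab.
The chord tones are G, Ab, C, Eb, giving Ab major seventh.

Ab major seventh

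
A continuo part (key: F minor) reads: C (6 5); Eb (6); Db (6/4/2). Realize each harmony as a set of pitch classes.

C (6/5/3): C, Eb, G, Ab.
Eb (6/3): Eb, G, C.
Db (6/4/2): Db, Eb, G, Bb.

C, Eb, G, Ab | Eb, G, C | Db, Eb, G, Bb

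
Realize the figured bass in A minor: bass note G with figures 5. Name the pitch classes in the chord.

The written figures 5 are shorthand for 5/3: the 3 is implied.
A third above G in this key is B.
A fifth above G in this key is D.
Together with the bass G, this spells G major in root position.

G, B, D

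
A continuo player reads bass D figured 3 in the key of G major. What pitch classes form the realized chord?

D, F#, A

The written figures 3 are shorthand for 5/3: the 5 is implied.
A third above D in this key is F#.
A fifth above D in this key is A.
Together with the bass D, this spells D major in root position.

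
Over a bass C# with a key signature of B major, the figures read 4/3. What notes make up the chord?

C#, E, F#, A#

The written figures 4/3 are shorthand for 6/4/3: the 6 is implied.
A third above C# in this key is E.
A fourth above C# in this key is F#.
A sixth above C# in this key is A#.
Together with the bass C#, this spells F# dominant seventh in second inversion.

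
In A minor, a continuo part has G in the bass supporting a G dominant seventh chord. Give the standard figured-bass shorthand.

7

G is the root of G dominant seventh, so the chord is in root position.
A seventh chord in root position is figured 7/5/3, conventionally abbreviated 7.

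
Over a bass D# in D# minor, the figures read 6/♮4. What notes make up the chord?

A fourth above D# in this key is G#, made natural (G) by the ♮ figure.
A sixth above D# in this key is B.
Together with the bass D#, this spells G augmented in second inversion.

D#, G, B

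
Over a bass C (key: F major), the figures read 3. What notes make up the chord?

C, E, G

The written figures 3 are shorthand for 5/3: the 5 is implied.
A third above C in this key is E.
A fifth above C in this key is G.
Together with the bass C, this spells C major in root position.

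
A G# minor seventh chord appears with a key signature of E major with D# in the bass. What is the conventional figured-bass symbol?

4/3

D# is the fifth of G# minor seventh, so the chord is in second inversion.
A seventh chord in second inversion is figured 6/4/3, conventionally abbreviated 4/3.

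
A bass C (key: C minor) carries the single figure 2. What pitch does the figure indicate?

D

Counting 1 letter step above C lands on D; in C minor, that letter is D.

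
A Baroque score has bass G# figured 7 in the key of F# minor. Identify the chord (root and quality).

G# half-diminished seventh

The figures 7 indicate a seventh chord in root position.
In root position the bass is the root, so the root is G#.
The chord tones are G#, B, D, F#, giving G# half-diminished seventh.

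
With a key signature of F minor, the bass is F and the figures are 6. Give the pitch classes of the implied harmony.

F, Ab, Db

The written figures 6 are shorthand for 6/3: the 3 is implied.
A third above F in this key is Ab.
A sixth above F in this key is Db.
Together with the bass F, this spells Db major in first inversion.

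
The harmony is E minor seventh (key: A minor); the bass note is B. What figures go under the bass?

4/3

B is the fifth of E minor seventh, so the chord is in second inversion.
A seventh chord in second inversion is figured 6/4/3, conventionally abbreviated 4/3.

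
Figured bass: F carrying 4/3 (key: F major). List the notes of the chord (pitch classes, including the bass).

The written figures 4/3 are shorthand for 6/4/3: the 6 is implied.
A third above F in this key is A.
A fourth above F in this key is Bb.
A sixth above F in this key is D.
Together with the bass F, this spells Bb major seventh in second inversion.

F, A, Bb, D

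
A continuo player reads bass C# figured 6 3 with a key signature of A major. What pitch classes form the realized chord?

A third above C# in this key is E.
A sixth above C# in this key is A.
Together with the bass C#, this spells A major in first inversion.

C#, E, A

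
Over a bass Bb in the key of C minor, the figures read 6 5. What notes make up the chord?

Bb, D, F, G

The written figures 6 5 are shorthand for 6/5/3: the 3 is implied.
A third above Bb in this key is D.
A fifth above Bb in this key is F.
A sixth above Bb in this key is G.
Together with the bass Bb, this spells G minor seventh in first inversion.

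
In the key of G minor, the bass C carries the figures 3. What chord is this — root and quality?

C minor

The figures 3 indicate a triad in root position.
In root position the bass is the root, so the root is C.
The chord tones are C, Eb, G, giving C minor.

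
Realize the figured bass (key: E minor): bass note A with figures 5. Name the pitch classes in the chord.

The written figures 5 are shorthand for 5/3: the 3 is implied.
A third above A in this key is C.
A fifth above A in this key is E.
Together with the bass A, this spells A minor in root position.

A, C, E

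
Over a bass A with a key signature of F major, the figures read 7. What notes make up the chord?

A, C, E, G

The written figures 7 are shorthand for 7/5/3: the 5/3 are implied.
A third above A in this key is C.
A fifth above A in this key is E.
A seventh above A in this key is G.
Together with the bass A, this spells A minor seventh in root position.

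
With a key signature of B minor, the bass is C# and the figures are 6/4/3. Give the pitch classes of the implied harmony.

A third above C# in this key is E.
A fourth above C# in this key is F#.
A sixth above C# in this key is A.
Together with the bass C#, this spells F# minor seventh in second inversion.

C#, E, F#, A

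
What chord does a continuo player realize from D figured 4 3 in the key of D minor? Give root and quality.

The figures 4 3 indicate a seventh chord in second inversion.
In second inversion the root lies a fourth above the bass: a fourth above D in D minor is G.
The chord tones are D, F, G, Bb, giving G minor seventh.

G minor seventh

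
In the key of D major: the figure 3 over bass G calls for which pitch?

Counting 2 letter steps above G lands on B; in D major, that letter is B.

B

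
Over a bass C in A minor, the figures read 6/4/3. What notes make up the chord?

A third above C in this key is E.
A fourth above C in this key is F.
A sixth above C in this key is A.
Together with the bass C, this spells F major seventh in second inversion.

C, E, F, A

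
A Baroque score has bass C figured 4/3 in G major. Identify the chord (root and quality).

The figures 4/3 indicate a seventh chord in second inversion.
In second inversion the root lies a fourth above the bass: a fourth above C in G major is F#.
The chord tones are C, E, F#, A, giving F# half-diminished seventh.

F# half-diminished seventh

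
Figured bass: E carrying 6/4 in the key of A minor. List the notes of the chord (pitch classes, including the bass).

A fourth above E in this key is A.
A sixth above E in this key is C.
Together with the bass E, this spells A minor in second inversion.

E, A, C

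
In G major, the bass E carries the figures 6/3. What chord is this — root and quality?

C major

The figures 6/3 indicate a triad in first inversion.
In first inversion the root lies a sixth above the bass: a sixth above E in G major is C.
The chord tones are E, G, C, giving C major.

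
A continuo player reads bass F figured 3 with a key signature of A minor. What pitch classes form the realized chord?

F, A, C

The written figures 3 are shorthand for 5/3: the 5 is implied.
A third above F in this key is A.
A fifth above F in this key is C.
Together with the bass F, this spells F major in root position.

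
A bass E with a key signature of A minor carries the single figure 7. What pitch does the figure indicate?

Counting 6 letter steps above E lands on D; in A minor, that letter is D.

D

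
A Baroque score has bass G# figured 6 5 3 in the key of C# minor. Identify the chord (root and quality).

E major seventh

The figures 6 5 3 indicate a seventh chord in first inversion.
In first inversion the root lies a sixth above the bass: a sixth above G# in C# minor is E.
The chord tones are G#, B, D#, E, giving E major seventh.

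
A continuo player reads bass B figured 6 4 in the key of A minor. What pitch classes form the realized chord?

A fourth above B in this key is E.
A sixth above B in this key is G.
Together with the bass B, this spells E minor in second inversion.

B, E, G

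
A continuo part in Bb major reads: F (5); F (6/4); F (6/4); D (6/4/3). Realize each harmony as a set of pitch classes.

F (5/3): F, A, C.
F (6/4): F, Bb, D.
F (6/4): F, Bb, D.
D (6/4/3): D, F, G, Bb.

F, A, C | F, Bb, D | F, Bb, D | D, F, G, Bb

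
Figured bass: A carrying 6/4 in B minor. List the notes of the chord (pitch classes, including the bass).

A, D, F#

A fourth above A in this key is D.
A sixth above A in this key is F#.
Together with the bass A, this spells D major in second inversion.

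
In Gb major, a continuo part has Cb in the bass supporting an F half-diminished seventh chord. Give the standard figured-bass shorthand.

4/3

Cb is the fifth of F half-diminished seventh, so the chord is in second inversion.
A seventh chord in second inversion is figured 6/4/3, conventionally abbreviated 4/3.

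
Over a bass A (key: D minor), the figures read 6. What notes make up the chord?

A, C, F

The written figures 6 are shorthand for 6/3: the 3 is implied.
A third above A in this key is C.
A sixth above A in this key is F.
Together with the bass A, this spells F major in first inversion.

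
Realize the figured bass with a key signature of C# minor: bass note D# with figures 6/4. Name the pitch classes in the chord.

A fourth above D# in this key is G#.
A sixth above D# in this key is B.
Together with the bass D#, this spells G# minor in second inversion.

D#, G#, B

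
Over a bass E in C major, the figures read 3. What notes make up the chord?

E, G, B

The written figures 3 are shorthand for 5/3: the 5 is implied.
A third above E in this key is G.
A fifth above E in this key is B.
Together with the bass E, this spells E minor in root position.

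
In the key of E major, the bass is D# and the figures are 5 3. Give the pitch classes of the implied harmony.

D#, F#, A

A third above D# in this key is F#.
A fifth above D# in this key is A.
Together with the bass D#, this spells D# diminished in root position.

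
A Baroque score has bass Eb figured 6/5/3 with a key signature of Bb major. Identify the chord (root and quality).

The figures 6/5/3 indicate a seventh chord in first inversion.
In first inversion the root lies a sixth above the bass: a sixth above Eb in Bb major is C.
The chord tones are Eb, G, Bb, C, giving C minor seventh.

C minor seventh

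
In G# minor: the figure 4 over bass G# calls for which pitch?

Counting 3 letter steps above G# lands on C; in G# minor, that letter is C#.

C#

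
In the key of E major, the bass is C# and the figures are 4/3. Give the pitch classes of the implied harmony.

C#, E, F#, A

The written figures 4/3 are shorthand for 6/4/3: the 6 is implied.
A third above C# in this key is E.
A fourth above C# in this key is F#.
A sixth above C# in this key is A.
Together with the bass C#, this spells F# minor seventh in second inversion.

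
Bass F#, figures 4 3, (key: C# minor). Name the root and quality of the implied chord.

The figures 4 3 indicate a seventh chord in second inversion.
In second inversion the root lies a fourth above the bass: a fourth above F# in C# minor is B.
The chord tones are F#, A, B, D#, giving B dominant seventh.

B dominant seventh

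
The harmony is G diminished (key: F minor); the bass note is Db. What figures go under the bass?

Db is the fifth of G diminished, so the chord is in second inversion.
A triad in second inversion is figured 6/4, conventionally abbreviated 6/4.

6/4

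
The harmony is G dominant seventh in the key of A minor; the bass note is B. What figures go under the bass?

6/5

B is the third of G dominant seventh, so the chord is in first inversion.
A seventh chord in first inversion is figured 6/5/3, conventionally abbreviated 6/5.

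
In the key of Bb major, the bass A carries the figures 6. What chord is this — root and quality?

The figures 6 indicate a triad in first inversion.
In first inversion the root lies a sixth above the bass: a sixth above A in Bb major is F.
The chord tones are A, C, F, giving F major.

F major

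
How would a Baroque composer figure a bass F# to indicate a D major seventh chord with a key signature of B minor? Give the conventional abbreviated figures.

6/5

F# is the third of D major seventh, so the chord is in first inversion.
A seventh chord in first inversion is figured 6/5/3, conventionally abbreviated 6/5.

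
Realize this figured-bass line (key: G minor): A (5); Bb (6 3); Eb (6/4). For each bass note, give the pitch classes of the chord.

A (5/3): A, C, Eb.
Bb (6/3): Bb, D, G.
Eb (6/4): Eb, A, C.

A, C, Eb | Bb, D, G | Eb, A, C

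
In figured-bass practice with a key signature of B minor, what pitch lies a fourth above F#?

B

Counting 3 letter steps above F# lands on B; in B minor, that letter is B.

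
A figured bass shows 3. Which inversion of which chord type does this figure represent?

triad, root position

3 is shorthand for 5/3.
Intervals of 5/3 above the bass form a triad; the bass is the root, so this is root position.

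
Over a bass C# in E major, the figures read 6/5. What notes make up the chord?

C#, E, G#, A

The written figures 6/5 are shorthand for 6/5/3: the 3 is implied.
A third above C# in this key is E.
A fifth above C# in this key is G#.
A sixth above C# in this key is A.
Together with the bass C#, this spells A major seventh in first inversion.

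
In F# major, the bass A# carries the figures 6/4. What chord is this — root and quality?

The figures 6/4 indicate a triad in second inversion.
In second inversion the root lies a fourth above the bass: a fourth above A# in F# major is D#.
The chord tones are A#, D#, F#, giving D# minor.

D# minor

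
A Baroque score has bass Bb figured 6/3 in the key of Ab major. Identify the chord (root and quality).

G diminished

The figures 6/3 indicate a triad in first inversion.
In first inversion the root lies a sixth above the bass: a sixth above Bb in Ab major is G.
The chord tones are Bb, Db, G, giving G diminished.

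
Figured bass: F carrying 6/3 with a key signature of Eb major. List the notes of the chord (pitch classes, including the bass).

A third above F in this key is Ab.
A sixth above F in this key is D.
Together with the bass F, this spells D diminished in first inversion.

F, Ab, D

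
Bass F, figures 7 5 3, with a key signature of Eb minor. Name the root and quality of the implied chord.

F half-diminished seventh

The figures 7 5 3 indicate a seventh chord in root position.
In root position the bass is the root, so the root is F.
The chord tones are F, Ab, Cb, Eb, giving F half-diminished seventh.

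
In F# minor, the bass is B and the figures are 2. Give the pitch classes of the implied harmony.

B, C#, E, G#

The written figures 2 are shorthand for 6/4/2: the 6/4 are implied.
A second above B in this key is C#.
A fourth above B in this key is E.
A sixth above B in this key is G#.
Together with the bass B, this spells C# minor seventh in third inversion.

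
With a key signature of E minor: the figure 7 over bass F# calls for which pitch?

Counting 6 letter steps above F# lands on E; in E minor, that letter is E.

E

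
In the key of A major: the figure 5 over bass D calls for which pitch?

A

Counting 4 letter steps above D lands on A; in A major, that letter is A.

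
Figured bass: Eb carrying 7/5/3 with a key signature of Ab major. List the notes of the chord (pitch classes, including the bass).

A third above Eb in this key is G.
A fifth above Eb in this key is Bb.
A seventh above Eb in this key is Db.
Together with the bass Eb, this spells Eb dominant seventh in root position.

Eb, G, Bb, Db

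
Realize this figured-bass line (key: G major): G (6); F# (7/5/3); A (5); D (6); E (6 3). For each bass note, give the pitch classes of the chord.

G (6/3): G, B, E.
F# (7/5/3): F#, A, C, E.
A (5/3): A, C, E.
D (6/3): D, F#, B.
E (6/3): E, G, C.

G, B, E | F#, A, C, E | A, C, E | D, F#, B | E, G, C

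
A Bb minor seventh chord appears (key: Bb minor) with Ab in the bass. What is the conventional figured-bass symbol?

4/2

Ab is the seventh of Bb minor seventh, so the chord is in third inversion.
A seventh chord in third inversion is figured 6/4/2, conventionally abbreviated 4/2.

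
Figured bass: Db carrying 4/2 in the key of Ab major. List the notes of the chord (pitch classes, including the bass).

The written figures 4/2 are shorthand for 6/4/2: the 6 is implied.
A second above Db in this key is Eb.
A fourth above Db in this key is G.
A sixth above Db in this key is Bb.
Together with the bass Db, this spells Eb dominant seventh in third inversion.

Db, Eb, G, Bb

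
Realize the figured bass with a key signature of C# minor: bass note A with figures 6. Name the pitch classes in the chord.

A, C#, F#

The written figures 6 are shorthand for 6/3: the 3 is implied.
A third above A in this key is C#.
A sixth above A in this key is F#.
Together with the bass A, this spells F# minor in first inversion.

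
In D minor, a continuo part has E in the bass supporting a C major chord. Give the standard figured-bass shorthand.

6

E is the third of C major, so the chord is in first inversion.
A triad in first inversion is figured 6/3, conventionally abbreviated 6.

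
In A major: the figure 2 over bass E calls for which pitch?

F#

Counting 1 letter step above E lands on F; in A major, that letter is F#.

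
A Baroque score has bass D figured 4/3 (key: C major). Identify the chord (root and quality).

The figures 4/3 indicate a seventh chord in second inversion.
In second inversion the root lies a fourth above the bass: a fourth above D in C major is G.
The chord tones are D, F, G, B, giving G dominant seventh.

G dominant seventh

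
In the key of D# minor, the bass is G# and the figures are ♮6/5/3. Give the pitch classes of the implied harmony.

G#, B, D#, E

A third above G# in this key is B.
A fifth above G# in this key is D#.
A sixth above G# in this key is E#, made natural (E) by the ♮ figure.
Together with the bass G#, this spells E major seventh in first inversion.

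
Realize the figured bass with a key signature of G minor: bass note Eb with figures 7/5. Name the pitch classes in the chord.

Eb, G, Bb, D

The written figures 7/5 are shorthand for 7/5/3: the 3 is implied.
A third above Eb in this key is G.
A fifth above Eb in this key is Bb.
A seventh above Eb in this key is D.
Together with the bass Eb, this spells Eb major seventh in root position.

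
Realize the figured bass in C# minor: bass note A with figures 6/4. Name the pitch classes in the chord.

A, D#, F#

A fourth above A in this key is D#.
A sixth above A in this key is F#.
Together with the bass A, this spells D# diminished in second inversion.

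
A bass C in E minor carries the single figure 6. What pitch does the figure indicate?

A

Counting 5 letter steps above C lands on A; in E minor, that letter is A.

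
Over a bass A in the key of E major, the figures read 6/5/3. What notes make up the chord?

A third above A in this key is C#.
A fifth above A in this key is E.
A sixth above A in this key is F#.
Together with the bass A, this spells F# minor seventh in first inversion.

A, C#, E, F#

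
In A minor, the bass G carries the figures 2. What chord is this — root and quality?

A minor seventh

The figures 2 indicate a seventh chord in third inversion.
In third inversion the root lies a second above the bass: a second above G in A minor is A.
The chord tones are G, A, C, E, giving A minor seventh.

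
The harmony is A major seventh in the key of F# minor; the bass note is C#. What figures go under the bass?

C# is the third of A major seventh, so the chord is in first inversion.
A seventh chord in first inversion is figured 6/5/3, conventionally abbreviated 6/5.

6/5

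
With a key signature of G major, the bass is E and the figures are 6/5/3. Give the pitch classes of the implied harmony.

E, G, B, C

A third above E in this key is G.
A fifth above E in this key is B.
A sixth above E in this key is C.
Together with the bass E, this spells C major seventh in first inversion.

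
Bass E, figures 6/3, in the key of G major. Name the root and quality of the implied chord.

C major

The figures 6/3 indicate a triad in first inversion.
In first inversion the root lies a sixth above the bass: a sixth above E in G major is C.
The chord tones are E, G, C, giving C major.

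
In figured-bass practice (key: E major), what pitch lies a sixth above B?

Counting 5 letter steps above B lands on G; in E major, that letter is G#.

G#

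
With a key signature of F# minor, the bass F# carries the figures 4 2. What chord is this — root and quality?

G# half-diminished seventh

The figures 4 2 indicate a seventh chord in third inversion.
In third inversion the root lies a second above the bass: a second above F# in F# minor is G#.
The chord tones are F#, G#, B, D, giving G# half-diminished seventh.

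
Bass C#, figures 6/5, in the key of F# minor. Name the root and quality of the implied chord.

The figures 6/5 indicate a seventh chord in first inversion.
In first inversion the root lies a sixth above the bass: a sixth above C# in F# minor is A.
The chord tones are C#, E, G#, A, giving A major seventh.

A major seventh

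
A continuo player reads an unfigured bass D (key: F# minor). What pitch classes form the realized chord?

D, F#, A

An unfigured bass implies 5/3.
A third above D in this key is F#.
A fifth above D in this key is A.
Together with the bass D, this spells D major in root position.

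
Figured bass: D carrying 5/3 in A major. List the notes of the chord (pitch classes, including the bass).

A third above D in this key is F#.
A fifth above D in this key is A.
Together with the bass D, this spells D major in root position.

D, F#, A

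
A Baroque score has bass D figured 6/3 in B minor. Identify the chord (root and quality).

B minor

The figures 6/3 indicate a triad in first inversion.
In first inversion the root lies a sixth above the bass: a sixth above D in B minor is B.
The chord tones are D, F#, B, giving B minor.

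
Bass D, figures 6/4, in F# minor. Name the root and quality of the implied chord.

G# diminished

The figures 6/4 indicate a triad in second inversion.
In second inversion the root lies a fourth above the bass: a fourth above D in F# minor is G#.
The chord tones are D, G#, B, giving G# diminished.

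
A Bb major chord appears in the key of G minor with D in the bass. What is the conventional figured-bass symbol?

6

D is the third of Bb major, so the chord is in first inversion.
A triad in first inversion is figured 6/3, conventionally abbreviated 6.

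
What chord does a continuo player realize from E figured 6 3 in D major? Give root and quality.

C# diminished

The figures 6 3 indicate a triad in first inversion.
In first inversion the root lies a sixth above the bass: a sixth above E in D major is C#.
The chord tones are E, G, C#, giving C# diminished.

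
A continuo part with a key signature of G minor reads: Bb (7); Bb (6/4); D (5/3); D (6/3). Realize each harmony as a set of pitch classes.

Bb, D, F, A | Bb, Eb, G | D, F, A | D, F, Bb

Bb (7/5/3): Bb, D, F, A.
Bb (6/4): Bb, Eb, G.
D (5/3): D, F, A.
D (6/3): D, F, Bb.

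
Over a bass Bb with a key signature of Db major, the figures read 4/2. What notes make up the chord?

The written figures 4/2 are shorthand for 6/4/2: the 6 is implied.
A second above Bb in this key is C.
A fourth above Bb in this key is Eb.
A sixth above Bb in this key is Gb.
Together with the bass Bb, this spells C half-diminished seventh in third inversion.

Bb, C, Eb, Gb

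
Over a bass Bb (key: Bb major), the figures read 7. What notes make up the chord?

The written figures 7 are shorthand for 7/5/3: the 5/3 are implied.
A third above Bb in this key is D.
A fifth above Bb in this key is F.
A seventh above Bb in this key is A.
Together with the bass Bb, this spells Bb major seventh in root position.

Bb, D, F, A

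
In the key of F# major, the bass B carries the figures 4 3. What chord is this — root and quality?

E# half-diminished seventh

The figures 4 3 indicate a seventh chord in second inversion.
In second inversion the root lies a fourth above the bass: a fourth above B in F# major is E#.
The chord tones are B, D#, E#, G#, giving E# half-diminished seventh.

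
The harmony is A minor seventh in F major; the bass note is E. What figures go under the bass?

4/3

E is the fifth of A minor seventh, so the chord is in second inversion.
A seventh chord in second inversion is figured 6/4/3, conventionally abbreviated 4/3.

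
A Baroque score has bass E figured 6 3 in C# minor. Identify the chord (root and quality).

C# minor

The figures 6 3 indicate a triad in first inversion.
In first inversion the root lies a sixth above the bass: a sixth above E in C# minor is C#.
The chord tones are E, G#, C#, giving C# minor.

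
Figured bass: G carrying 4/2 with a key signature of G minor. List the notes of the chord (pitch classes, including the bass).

G, A, C, Eb

The written figures 4/2 are shorthand for 6/4/2: the 6 is implied.
A second above G in this key is A.
A fourth above G in this key is C.
A sixth above G in this key is Eb.
Together with the bass G, this spells A half-diminished seventh in third inversion.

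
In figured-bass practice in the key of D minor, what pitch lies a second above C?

D

Counting 1 letter step above C lands on D; in D minor, that letter is D.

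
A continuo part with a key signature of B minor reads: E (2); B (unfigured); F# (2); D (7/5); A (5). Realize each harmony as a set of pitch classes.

E, F#, A, C# | B, D, F# | F#, G, B, D | D, F#, A, C# | A, C#, E

E (6/4/2): E, F#, A, C#.
B (5/3): B, D, F#.
F# (6/4/2): F#, G, B, D.
D (7/5/3): D, F#, A, C#.
A (5/3): A, C#, E.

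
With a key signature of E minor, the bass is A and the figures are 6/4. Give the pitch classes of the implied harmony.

A fourth above A in this key is D.
A sixth above A in this key is F#.
Together with the bass A, this spells D major in second inversion.

A, D, F#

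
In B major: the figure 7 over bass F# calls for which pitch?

Counting 6 letter steps above F# lands on E; in B major, that letter is E.

E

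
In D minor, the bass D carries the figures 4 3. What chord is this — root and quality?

The figures 4 3 indicate a seventh chord in second inversion.
In second inversion the root lies a fourth above the bass: a fourth above D in D minor is G.
The chord tones are D, F, G, Bb, giving G minor seventh.

G minor seventh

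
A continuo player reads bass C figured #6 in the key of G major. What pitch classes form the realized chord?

C, E, A#

The written figures #6 are shorthand for 6/3: the 3 is implied.
A third above C in this key is E.
A sixth above C in this key is A, raised to A# by the sharp.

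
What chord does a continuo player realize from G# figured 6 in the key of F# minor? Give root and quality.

E major

The figures 6 indicate a triad in first inversion.
In first inversion the root lies a sixth above the bass: a sixth above G# in F# minor is E.
The chord tones are G#, B, E, giving E major.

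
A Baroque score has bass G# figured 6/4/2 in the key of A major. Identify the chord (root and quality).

A major seventh

The figures 6/4/2 indicate a seventh chord in third inversion.
In third inversion the root lies a second above the bass: a second above G# in A major is A.
The chord tones are G#, A, C#, E, giving A major seventh.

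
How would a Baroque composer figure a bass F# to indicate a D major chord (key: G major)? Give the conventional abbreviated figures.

F# is the third of D major, so the chord is in first inversion.
A triad in first inversion is figured 6/3, conventionally abbreviated 6.

6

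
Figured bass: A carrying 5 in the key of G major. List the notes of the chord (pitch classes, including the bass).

A, C, E

The written figures 5 are shorthand for 5/3: the 3 is implied.
A third above A in this key is C.
A fifth above A in this key is E.
Together with the bass A, this spells A minor in root position.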